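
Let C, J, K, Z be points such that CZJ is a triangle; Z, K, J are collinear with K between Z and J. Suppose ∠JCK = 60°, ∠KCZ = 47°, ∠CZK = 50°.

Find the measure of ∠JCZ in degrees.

1. ∠CKZ = 83°  [△CZK]
2. ∠CZJ = 50°  [K on ray ZJ]
3. ∠CKJ = 97°  [linear pair at K on ZJ]
4. ∠CJK = 23°  [△CKJ]
5. ∠CJZ = 23°  [K on ray JZ]
6. ∠JCZ = 107°  [△CZJ]

∠JCZ = 107°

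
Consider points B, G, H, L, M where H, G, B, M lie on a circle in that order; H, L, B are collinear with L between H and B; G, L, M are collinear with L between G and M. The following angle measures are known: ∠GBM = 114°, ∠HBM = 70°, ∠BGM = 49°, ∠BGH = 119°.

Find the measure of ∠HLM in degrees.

∠HLM = 87°

1. ∠BMG = 17°  [△GBM]
2. ∠BLM = 93°  [△BLM]
3. ∠HLM = 87°  [linear pair at L on HB]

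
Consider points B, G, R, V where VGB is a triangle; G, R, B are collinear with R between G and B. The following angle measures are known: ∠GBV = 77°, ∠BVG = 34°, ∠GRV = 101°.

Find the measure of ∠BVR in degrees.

1. ∠RBV = 77°  [R on ray BG]
2. ∠BRV = 79°  [linear pair at R on GB]
3. ∠BVR = 24°  [△VRB]

∠BVR = 24°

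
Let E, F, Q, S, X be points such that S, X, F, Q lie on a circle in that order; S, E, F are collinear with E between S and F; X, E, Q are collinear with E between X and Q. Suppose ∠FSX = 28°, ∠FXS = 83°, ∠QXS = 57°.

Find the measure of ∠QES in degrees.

1. ∠FQX = 28°  [same arc XF]
2. ∠QFS = 57°  [same arc SQ]
3. ∠FEQ = 95°  [△FEQ]
4. ∠QES = 85°  [linear pair at E on SF]

∠QES = 85°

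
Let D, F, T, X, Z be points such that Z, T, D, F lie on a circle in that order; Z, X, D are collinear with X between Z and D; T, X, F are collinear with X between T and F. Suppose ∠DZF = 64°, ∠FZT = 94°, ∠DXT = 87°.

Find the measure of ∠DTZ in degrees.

∠DTZ = 121°

1. ∠DTF = 64°  [same arc DF]
2. ∠FDT = 86°  [cyclic ZTDF, opposite ∠Z+∠D]
3. ∠TDZ = 29°  [△TXD]
4. ∠DFT = 30°  [△TDF]
5. ∠DZT = 30°  [same arc TD]
6. ∠DTZ = 121°  [△ZTD]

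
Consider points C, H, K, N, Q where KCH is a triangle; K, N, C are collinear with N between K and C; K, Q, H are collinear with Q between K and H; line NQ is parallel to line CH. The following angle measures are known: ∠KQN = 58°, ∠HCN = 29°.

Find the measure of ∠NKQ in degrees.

∠NKQ = 93°

1. ∠CHK = 58°  [NQ∥CH, corresponding at Q]
2. ∠HCK = 29°  [N on ray CK]
3. ∠CKH = 93°  [△KCH]
4. ∠NKQ = 93°  [N on KC, Q on KH]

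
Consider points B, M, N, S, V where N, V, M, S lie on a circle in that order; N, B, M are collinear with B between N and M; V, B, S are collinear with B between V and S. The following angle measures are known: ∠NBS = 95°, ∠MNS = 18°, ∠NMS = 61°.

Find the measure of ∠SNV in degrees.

∠SNV = 52°

1. ∠NSV = 67°  [△NBS]
2. ∠NVS = 61°  [same arc NS]
3. ∠SNV = 52°  [△NVS]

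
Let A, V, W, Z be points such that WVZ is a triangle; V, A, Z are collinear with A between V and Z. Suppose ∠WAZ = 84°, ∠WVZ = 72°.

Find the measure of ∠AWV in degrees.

∠AWV = 12°

1. ∠VAW = 96°  [linear pair at A on VZ]
2. ∠AVW = 72°  [A on ray VZ]
3. ∠AWV = 12°  [△WVA]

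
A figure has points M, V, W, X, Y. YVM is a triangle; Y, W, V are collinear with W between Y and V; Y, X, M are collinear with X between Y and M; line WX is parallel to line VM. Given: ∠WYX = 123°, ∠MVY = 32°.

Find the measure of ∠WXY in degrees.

∠WXY = 25°

1. ∠MYV = 123°  [W on YV, X on YM]
2. ∠VMY = 25°  [△YVM]
3. ∠WXY = 25°  [WX∥VM, corresponding at X]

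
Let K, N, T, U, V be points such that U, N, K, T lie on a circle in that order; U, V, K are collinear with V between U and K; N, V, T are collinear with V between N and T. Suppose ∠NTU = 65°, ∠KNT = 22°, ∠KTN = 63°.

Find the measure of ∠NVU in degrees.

1. ∠NKU = 65°  [same arc UN]
2. ∠KVN = 93°  [△NVK]
3. ∠NVU = 87°  [linear pair at V on UK]

∠NVU = 87°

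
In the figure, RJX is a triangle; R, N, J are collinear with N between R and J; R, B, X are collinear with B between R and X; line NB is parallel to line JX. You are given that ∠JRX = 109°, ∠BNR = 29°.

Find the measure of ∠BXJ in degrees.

1. ∠BRN = 109°  [N on RJ, B on RX]
2. ∠NBR = 42°  [△RNB]
3. ∠NBX = 138°  [linear pair at B on RX]
4. ∠BXJ = 42°  [NB∥JX, co-interior at X–B]

∠BXJ = 42°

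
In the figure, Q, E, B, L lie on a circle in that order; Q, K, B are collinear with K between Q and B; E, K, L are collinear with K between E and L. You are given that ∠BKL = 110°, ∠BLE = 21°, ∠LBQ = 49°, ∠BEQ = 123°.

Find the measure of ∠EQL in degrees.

1. ∠BQE = 21°  [same arc EB]
2. ∠LEQ = 49°  [same arc QL]
3. ∠EBQ = 36°  [△QEB]
4. ∠ELQ = 36°  [same arc QE]
5. ∠EQL = 95°  [△QEL]

∠EQL = 95°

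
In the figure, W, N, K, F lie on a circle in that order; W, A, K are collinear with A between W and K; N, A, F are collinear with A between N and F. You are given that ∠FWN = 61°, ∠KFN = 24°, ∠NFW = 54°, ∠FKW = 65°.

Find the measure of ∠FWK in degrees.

1. ∠FKN = 119°  [cyclic WNKF, opposite ∠W+∠K]
2. ∠FNK = 37°  [△NKF]
3. ∠FWK = 37°  [same arc KF]

∠FWK = 37°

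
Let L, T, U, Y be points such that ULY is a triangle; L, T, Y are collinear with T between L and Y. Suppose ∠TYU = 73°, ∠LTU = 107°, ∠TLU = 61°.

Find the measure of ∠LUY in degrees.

∠LUY = 46°

1. ∠LYU = 73°  [T on ray YL]
2. ∠ULY = 61°  [T on ray LY]
3. ∠LUY = 46°  [△ULY]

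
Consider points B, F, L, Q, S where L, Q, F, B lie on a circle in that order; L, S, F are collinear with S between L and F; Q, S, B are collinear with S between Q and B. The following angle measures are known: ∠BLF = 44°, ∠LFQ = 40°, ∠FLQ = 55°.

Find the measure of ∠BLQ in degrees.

1. ∠BQF = 44°  [same arc FB]
2. ∠FBQ = 55°  [same arc QF]
3. ∠BFQ = 81°  [△QFB]
4. ∠BLQ = 99°  [cyclic LQFB, opposite ∠L+∠F]

∠BLQ = 99°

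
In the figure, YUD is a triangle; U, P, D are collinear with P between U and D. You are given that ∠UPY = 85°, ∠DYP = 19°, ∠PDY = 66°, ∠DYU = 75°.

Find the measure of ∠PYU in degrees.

1. ∠UDY = 66°  [P on ray DU]
2. ∠DUY = 39°  [△YUD]
3. ∠PUY = 39°  [P on ray UD]
4. ∠PYU = 56°  [△YUP]

∠PYU = 56°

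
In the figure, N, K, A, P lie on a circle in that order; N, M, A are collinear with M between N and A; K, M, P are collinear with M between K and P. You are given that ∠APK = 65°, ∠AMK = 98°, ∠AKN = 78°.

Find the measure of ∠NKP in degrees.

∠NKP = 33°

1. ∠ANK = 65°  [same arc KA]
2. ∠KMN = 82°  [linear pair at M on NA]
3. ∠NKP = 33°  [△NMK]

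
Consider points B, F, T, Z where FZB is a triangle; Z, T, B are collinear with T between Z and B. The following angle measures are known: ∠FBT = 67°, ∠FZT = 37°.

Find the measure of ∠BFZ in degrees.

1. ∠FBZ = 67°  [T on ray BZ]
2. ∠BZF = 37°  [T on ray ZB]
3. ∠BFZ = 76°  [△FZB]

∠BFZ = 76°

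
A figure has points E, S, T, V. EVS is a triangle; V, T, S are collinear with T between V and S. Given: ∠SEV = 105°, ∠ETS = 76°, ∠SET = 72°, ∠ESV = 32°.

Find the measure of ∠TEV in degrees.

∠TEV = 33°

1. ∠EVS = 43°  [△EVS]
2. ∠ETV = 104°  [linear pair at T on VS]
3. ∠EVT = 43°  [T on ray VS]
4. ∠TEV = 33°  [△EVT]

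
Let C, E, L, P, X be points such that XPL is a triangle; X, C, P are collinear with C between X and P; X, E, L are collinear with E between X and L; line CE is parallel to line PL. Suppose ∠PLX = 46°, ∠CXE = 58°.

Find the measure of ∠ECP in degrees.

∠ECP = 104°

1. ∠CEX = 46°  [CE∥PL, corresponding at E]
2. ∠ECX = 76°  [△XCE]
3. ∠ECP = 104°  [linear pair at C on XP]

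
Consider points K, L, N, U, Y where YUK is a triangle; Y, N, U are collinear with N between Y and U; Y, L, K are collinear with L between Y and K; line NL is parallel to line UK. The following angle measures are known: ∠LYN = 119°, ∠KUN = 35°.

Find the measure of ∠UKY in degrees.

∠UKY = 26°

1. ∠KYU = 119°  [N on YU, L on YK]
2. ∠KUY = 35°  [N on ray UY]
3. ∠UKY = 26°  [△YUK]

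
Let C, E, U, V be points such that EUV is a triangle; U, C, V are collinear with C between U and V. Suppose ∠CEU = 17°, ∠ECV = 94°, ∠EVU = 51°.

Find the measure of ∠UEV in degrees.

∠UEV = 52°

1. ∠ECU = 86°  [linear pair at C on UV]
2. ∠CUE = 77°  [△EUC]
3. ∠EUV = 77°  [C on ray UV]
4. ∠UEV = 52°  [△EUV]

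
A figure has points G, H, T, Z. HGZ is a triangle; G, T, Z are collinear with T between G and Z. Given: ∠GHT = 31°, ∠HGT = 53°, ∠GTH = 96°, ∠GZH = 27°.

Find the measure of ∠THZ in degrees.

∠THZ = 69°

1. ∠HTZ = 84°  [linear pair at T on GZ]
2. ∠HZT = 27°  [T on ray ZG]
3. ∠THZ = 69°  [△HTZ]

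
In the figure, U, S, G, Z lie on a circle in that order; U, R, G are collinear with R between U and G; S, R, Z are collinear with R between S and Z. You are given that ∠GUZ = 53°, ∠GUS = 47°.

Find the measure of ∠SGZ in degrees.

1. ∠GSZ = 53°  [same arc GZ]
2. ∠GZS = 47°  [same arc SG]
3. ∠SGZ = 80°  [△SGZ]

∠SGZ = 80°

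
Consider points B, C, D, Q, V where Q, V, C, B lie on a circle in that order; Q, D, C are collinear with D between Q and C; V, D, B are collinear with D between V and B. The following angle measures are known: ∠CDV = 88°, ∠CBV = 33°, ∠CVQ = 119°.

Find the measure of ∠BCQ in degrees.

∠BCQ = 55°

1. ∠BDQ = 88°  [vertical angles at D]
2. ∠BDC = 92°  [linear pair at D on QC]
3. ∠BCQ = 55°  [△CDB]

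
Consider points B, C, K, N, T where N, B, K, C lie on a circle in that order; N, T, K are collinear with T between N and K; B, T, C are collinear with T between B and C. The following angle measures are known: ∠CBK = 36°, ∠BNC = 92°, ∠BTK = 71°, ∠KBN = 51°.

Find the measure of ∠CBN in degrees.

1. ∠BKN = 73°  [△BTK]
2. ∠BTN = 109°  [linear pair at T on NK]
3. ∠BNK = 56°  [△NBK]
4. ∠CBN = 15°  [△NTB]

∠CBN = 15°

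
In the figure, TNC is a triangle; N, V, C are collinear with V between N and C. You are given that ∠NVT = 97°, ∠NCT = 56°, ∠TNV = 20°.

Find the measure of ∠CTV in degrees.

∠CTV = 41°

1. ∠CVT = 83°  [linear pair at V on NC]
2. ∠TCV = 56°  [V on ray CN]
3. ∠CTV = 41°  [△TVC]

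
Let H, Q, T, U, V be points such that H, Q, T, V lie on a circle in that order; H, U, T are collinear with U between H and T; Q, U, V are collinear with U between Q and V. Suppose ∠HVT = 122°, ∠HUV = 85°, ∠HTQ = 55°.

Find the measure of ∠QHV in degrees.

1. ∠HQT = 58°  [cyclic HQTV, opposite ∠Q+∠V]
2. ∠QUT = 85°  [vertical angles at U]
3. ∠HVQ = 55°  [same arc HQ]
4. ∠QHT = 67°  [△HQT]
5. ∠HUQ = 95°  [linear pair at U on HT]
6. ∠HQV = 18°  [△HUQ]
7. ∠QHV = 107°  [△HQV]

∠QHV = 107°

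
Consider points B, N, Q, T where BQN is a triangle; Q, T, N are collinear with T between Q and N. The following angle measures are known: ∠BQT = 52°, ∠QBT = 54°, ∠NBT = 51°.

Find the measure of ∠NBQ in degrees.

1. ∠BTQ = 74°  [△BQT]
2. ∠BQN = 52°  [T on ray QN]
3. ∠BTN = 106°  [linear pair at T on QN]
4. ∠BNT = 23°  [△BTN]
5. ∠BNQ = 23°  [T on ray NQ]
6. ∠NBQ = 105°  [△BQN]

∠NBQ = 105°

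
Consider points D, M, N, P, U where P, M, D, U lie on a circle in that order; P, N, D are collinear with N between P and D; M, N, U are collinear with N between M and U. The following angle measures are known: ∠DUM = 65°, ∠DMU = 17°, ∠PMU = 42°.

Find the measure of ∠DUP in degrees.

∠DUP = 121°

1. ∠DPU = 17°  [same arc DU]
2. ∠PDU = 42°  [same arc PU]
3. ∠DUP = 121°  [△PDU]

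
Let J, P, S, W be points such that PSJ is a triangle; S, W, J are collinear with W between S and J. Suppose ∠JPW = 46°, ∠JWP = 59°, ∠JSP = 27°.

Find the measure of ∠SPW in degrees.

∠SPW = 32°

1. ∠PWS = 121°  [linear pair at W on SJ]
2. ∠PSW = 27°  [W on ray SJ]
3. ∠SPW = 32°  [△PSW]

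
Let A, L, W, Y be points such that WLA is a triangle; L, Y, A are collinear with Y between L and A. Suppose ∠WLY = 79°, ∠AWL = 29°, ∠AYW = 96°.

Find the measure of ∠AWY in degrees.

∠AWY = 12°

1. ∠ALW = 79°  [Y on ray LA]
2. ∠LAW = 72°  [△WLA]
3. ∠WAY = 72°  [Y on ray AL]
4. ∠AWY = 12°  [△WYA]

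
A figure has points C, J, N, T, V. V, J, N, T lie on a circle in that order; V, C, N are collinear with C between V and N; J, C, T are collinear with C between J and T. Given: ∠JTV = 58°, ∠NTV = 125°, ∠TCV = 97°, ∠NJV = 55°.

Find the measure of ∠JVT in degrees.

1. ∠NVT = 25°  [△VCT]
2. ∠TNV = 30°  [△VNT]
3. ∠TJV = 30°  [same arc VT]
4. ∠JVT = 92°  [△VJT]

∠JVT = 92°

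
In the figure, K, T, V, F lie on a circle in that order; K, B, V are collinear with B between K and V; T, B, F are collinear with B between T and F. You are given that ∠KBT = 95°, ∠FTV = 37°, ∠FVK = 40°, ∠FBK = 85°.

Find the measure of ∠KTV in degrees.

1. ∠FKV = 37°  [same arc VF]
2. ∠KFV = 103°  [△KVF]
3. ∠KTV = 77°  [cyclic KTVF, opposite ∠T+∠F]

∠KTV = 77°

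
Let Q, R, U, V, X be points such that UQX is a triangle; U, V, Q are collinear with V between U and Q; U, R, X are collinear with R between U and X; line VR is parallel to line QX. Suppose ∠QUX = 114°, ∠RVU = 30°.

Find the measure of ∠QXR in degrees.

∠QXR = 36°

1. ∠RUV = 114°  [V on UQ, R on UX]
2. ∠URV = 36°  [△UVR]
3. ∠VRX = 144°  [linear pair at R on UX]
4. ∠QXR = 36°  [VR∥QX, co-interior at X–R]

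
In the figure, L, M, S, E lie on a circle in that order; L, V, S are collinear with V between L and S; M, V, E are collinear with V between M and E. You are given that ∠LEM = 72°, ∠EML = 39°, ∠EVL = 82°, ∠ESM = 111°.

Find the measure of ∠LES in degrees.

1. ∠ELS = 26°  [△LVE]
2. ∠ESL = 39°  [same arc LE]
3. ∠LES = 115°  [△LSE]

∠LES = 115°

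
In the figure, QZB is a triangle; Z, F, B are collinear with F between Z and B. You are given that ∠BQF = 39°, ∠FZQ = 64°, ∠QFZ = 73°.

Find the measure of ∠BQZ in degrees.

∠BQZ = 82°

1. ∠BZQ = 64°  [F on ray ZB]
2. ∠BFQ = 107°  [linear pair at F on ZB]
3. ∠FBQ = 34°  [△QFB]
4. ∠QBZ = 34°  [F on ray BZ]
5. ∠BQZ = 82°  [△QZB]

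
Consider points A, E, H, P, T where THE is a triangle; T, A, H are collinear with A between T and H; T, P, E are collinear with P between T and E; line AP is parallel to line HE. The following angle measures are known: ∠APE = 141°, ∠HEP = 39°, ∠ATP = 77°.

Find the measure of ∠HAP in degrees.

∠HAP = 116°

1. ∠APT = 39°  [linear pair at P on TE]
2. ∠PAT = 64°  [△TAP]
3. ∠HAP = 116°  [linear pair at A on TH]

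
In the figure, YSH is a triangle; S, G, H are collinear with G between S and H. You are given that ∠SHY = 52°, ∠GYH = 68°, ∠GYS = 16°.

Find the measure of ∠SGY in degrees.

∠SGY = 120°

1. ∠GHY = 52°  [G on ray HS]
2. ∠HGY = 60°  [△YGH]
3. ∠SGY = 120°  [linear pair at G on SH]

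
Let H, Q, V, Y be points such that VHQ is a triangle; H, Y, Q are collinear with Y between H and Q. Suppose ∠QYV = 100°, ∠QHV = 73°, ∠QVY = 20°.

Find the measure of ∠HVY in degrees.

1. ∠HYV = 80°  [linear pair at Y on HQ]
2. ∠VHY = 73°  [Y on ray HQ]
3. ∠HVY = 27°  [△VHY]

∠HVY = 27°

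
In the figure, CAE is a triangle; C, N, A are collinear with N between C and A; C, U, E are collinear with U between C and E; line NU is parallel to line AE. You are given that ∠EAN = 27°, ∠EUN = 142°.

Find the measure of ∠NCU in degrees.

∠NCU = 115°

1. ∠CAE = 27°  [N on ray AC]
2. ∠CUN = 38°  [linear pair at U on CE]
3. ∠CNU = 27°  [NU∥AE, corresponding at N]
4. ∠NCU = 115°  [△CNU]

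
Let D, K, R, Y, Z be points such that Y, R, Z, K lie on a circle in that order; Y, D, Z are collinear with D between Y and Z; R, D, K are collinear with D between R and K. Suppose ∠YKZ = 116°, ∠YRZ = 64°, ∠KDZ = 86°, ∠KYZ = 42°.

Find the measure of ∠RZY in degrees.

1. ∠RDY = 86°  [vertical angles at D]
2. ∠KRZ = 42°  [same arc ZK]
3. ∠RDZ = 94°  [linear pair at D on YZ]
4. ∠RZY = 44°  [△RDZ]

∠RZY = 44°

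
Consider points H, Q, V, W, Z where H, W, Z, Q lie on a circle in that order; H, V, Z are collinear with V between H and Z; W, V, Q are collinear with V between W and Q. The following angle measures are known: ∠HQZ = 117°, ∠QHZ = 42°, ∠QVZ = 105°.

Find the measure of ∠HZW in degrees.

1. ∠QWZ = 42°  [same arc ZQ]
2. ∠HVW = 105°  [vertical angles at V]
3. ∠WVZ = 75°  [linear pair at V on HZ]
4. ∠HZW = 63°  [△WVZ]

∠HZW = 63°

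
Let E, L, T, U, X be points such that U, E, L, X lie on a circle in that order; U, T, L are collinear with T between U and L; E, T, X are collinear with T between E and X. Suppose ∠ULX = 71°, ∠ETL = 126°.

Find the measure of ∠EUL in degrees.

1. ∠UEX = 71°  [same arc UX]
2. ∠ETU = 54°  [linear pair at T on UL]
3. ∠EUL = 55°  [△UTE]

∠EUL = 55°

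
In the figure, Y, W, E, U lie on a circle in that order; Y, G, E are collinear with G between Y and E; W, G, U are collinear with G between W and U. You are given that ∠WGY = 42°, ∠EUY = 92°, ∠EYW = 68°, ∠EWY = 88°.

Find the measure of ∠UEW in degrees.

∠UEW = 94°

1. ∠EGW = 138°  [linear pair at G on YE]
2. ∠EUW = 68°  [same arc WE]
3. ∠WEY = 24°  [△YWE]
4. ∠EWU = 18°  [△WGE]
5. ∠UEW = 94°  [△WEU]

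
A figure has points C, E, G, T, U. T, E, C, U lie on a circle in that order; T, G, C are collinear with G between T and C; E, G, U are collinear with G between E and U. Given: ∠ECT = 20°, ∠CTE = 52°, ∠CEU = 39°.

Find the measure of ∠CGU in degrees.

1. ∠EUT = 20°  [same arc TE]
2. ∠CTU = 39°  [same arc CU]
3. ∠TGU = 121°  [△TGU]
4. ∠CGU = 59°  [linear pair at G on TC]

∠CGU = 59°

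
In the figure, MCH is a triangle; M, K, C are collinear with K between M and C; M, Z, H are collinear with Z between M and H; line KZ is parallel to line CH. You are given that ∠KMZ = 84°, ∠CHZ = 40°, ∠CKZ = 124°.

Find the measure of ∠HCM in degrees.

1. ∠CMH = 84°  [K on MC, Z on MH]
2. ∠CHM = 40°  [Z on ray HM]
3. ∠HCM = 56°  [△MCH]

∠HCM = 56°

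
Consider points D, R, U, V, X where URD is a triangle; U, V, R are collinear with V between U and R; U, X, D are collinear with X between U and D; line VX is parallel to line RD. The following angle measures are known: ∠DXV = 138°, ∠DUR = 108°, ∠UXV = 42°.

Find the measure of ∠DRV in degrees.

∠DRV = 30°

1. ∠VUX = 108°  [V on UR, X on UD]
2. ∠UVX = 30°  [△UVX]
3. ∠RVX = 150°  [linear pair at V on UR]
4. ∠DRV = 30°  [VX∥RD, co-interior at R–V]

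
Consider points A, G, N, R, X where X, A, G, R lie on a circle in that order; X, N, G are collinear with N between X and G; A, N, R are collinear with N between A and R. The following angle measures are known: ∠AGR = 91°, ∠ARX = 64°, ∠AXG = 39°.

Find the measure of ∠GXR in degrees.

∠GXR = 50°

1. ∠AXR = 89°  [cyclic XAGR, opposite ∠X+∠G]
2. ∠AGX = 64°  [same arc XA]
3. ∠RAX = 27°  [△XAR]
4. ∠GAX = 77°  [△XAG]
5. ∠RGX = 27°  [same arc XR]
6. ∠GRX = 103°  [cyclic XAGR, opposite ∠A+∠R]
7. ∠GXR = 50°  [△XGR]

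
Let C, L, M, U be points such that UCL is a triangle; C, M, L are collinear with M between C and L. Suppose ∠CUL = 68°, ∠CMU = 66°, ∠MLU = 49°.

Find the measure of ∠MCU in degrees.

∠MCU = 63°

1. ∠CLU = 49°  [M on ray LC]
2. ∠LCU = 63°  [△UCL]
3. ∠MCU = 63°  [M on ray CL]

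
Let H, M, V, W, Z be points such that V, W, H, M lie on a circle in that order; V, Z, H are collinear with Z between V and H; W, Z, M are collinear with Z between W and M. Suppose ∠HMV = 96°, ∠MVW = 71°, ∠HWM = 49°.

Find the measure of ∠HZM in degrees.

1. ∠MHW = 109°  [cyclic VWHM, opposite ∠V+∠H]
2. ∠HVM = 49°  [same arc HM]
3. ∠HMW = 22°  [△WHM]
4. ∠MHV = 35°  [△VHM]
5. ∠HZM = 123°  [△HZM]

∠HZM = 123°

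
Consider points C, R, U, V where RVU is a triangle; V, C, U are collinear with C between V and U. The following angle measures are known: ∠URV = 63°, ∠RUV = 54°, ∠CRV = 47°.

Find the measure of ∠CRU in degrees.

∠CRU = 16°

1. ∠RVU = 63°  [△RVU]
2. ∠CUR = 54°  [C on ray UV]
3. ∠CVR = 63°  [C on ray VU]
4. ∠RCV = 70°  [△RVC]
5. ∠RCU = 110°  [linear pair at C on VU]
6. ∠CRU = 16°  [△RCU]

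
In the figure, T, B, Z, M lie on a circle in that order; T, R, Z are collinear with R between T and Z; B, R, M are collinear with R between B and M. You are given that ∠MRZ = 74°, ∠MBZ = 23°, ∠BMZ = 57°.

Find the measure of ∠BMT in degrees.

∠BMT = 51°

1. ∠MRT = 106°  [linear pair at R on TZ]
2. ∠MTZ = 23°  [same arc ZM]
3. ∠BMT = 51°  [△TRM]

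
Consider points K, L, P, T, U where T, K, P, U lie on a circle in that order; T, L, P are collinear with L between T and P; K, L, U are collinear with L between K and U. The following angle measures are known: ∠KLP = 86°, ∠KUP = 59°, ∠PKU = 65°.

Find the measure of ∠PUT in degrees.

∠PUT = 88°

1. ∠KPT = 29°  [△KLP]
2. ∠KTP = 59°  [same arc KP]
3. ∠PKT = 92°  [△TKP]
4. ∠PUT = 88°  [cyclic TKPU, opposite ∠K+∠U]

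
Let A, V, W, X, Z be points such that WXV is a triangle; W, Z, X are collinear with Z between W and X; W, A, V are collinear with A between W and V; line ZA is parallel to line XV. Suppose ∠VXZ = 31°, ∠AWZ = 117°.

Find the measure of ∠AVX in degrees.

1. ∠VXW = 31°  [Z on ray XW]
2. ∠VWX = 117°  [Z on WX, A on WV]
3. ∠WVX = 32°  [△WXV]
4. ∠AVX = 32°  [A on ray VW]

∠AVX = 32°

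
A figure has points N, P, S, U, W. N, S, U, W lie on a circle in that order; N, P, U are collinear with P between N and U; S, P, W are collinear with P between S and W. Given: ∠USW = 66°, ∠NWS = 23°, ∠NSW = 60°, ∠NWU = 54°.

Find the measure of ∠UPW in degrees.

1. ∠UNW = 66°  [same arc UW]
2. ∠NPW = 91°  [△NPW]
3. ∠UPW = 89°  [linear pair at P on NU]

∠UPW = 89°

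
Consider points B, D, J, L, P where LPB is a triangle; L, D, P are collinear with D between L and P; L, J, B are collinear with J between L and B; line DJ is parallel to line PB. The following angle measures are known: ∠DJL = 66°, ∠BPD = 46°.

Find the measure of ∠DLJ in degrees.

∠DLJ = 68°

1. ∠LBP = 66°  [DJ∥PB, corresponding at J]
2. ∠BPL = 46°  [D on ray PL]
3. ∠BLP = 68°  [△LPB]
4. ∠DLJ = 68°  [D on LP, J on LB]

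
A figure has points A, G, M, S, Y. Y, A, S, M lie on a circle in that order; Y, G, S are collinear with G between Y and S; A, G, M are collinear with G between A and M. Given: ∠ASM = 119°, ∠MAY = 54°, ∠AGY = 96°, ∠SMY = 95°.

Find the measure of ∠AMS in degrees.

1. ∠MSY = 54°  [same arc YM]
2. ∠MGS = 96°  [vertical angles at G]
3. ∠AMS = 30°  [△SGM]

∠AMS = 30°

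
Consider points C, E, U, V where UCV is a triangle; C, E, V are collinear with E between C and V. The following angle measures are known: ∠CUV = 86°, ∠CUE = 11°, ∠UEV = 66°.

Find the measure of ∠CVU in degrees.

1. ∠CEU = 114°  [linear pair at E on CV]
2. ∠ECU = 55°  [△UCE]
3. ∠UCV = 55°  [E on ray CV]
4. ∠CVU = 39°  [△UCV]

∠CVU = 39°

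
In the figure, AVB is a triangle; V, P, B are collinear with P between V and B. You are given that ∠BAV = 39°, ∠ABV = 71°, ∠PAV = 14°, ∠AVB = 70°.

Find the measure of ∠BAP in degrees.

1. ∠ABP = 71°  [P on ray BV]
2. ∠AVP = 70°  [P on ray VB]
3. ∠APV = 96°  [△AVP]
4. ∠APB = 84°  [linear pair at P on VB]
5. ∠BAP = 25°  [△APB]

∠BAP = 25°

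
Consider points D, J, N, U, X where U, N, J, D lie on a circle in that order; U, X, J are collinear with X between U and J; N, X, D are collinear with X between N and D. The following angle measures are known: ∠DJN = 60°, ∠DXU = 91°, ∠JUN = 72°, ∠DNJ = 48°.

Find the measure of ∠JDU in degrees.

∠JDU = 113°

1. ∠JDN = 72°  [△NJD]
2. ∠DXJ = 89°  [linear pair at X on UJ]
3. ∠DUJ = 48°  [same arc JD]
4. ∠DJU = 19°  [△JXD]
5. ∠JDU = 113°  [△UJD]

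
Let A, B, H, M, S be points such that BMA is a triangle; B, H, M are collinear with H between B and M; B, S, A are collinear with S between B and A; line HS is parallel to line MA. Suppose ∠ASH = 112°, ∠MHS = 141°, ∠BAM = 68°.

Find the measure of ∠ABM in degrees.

∠ABM = 73°

1. ∠BSH = 68°  [linear pair at S on BA]
2. ∠BHS = 39°  [linear pair at H on BM]
3. ∠HBS = 73°  [△BHS]
4. ∠ABM = 73°  [H on BM, S on BA]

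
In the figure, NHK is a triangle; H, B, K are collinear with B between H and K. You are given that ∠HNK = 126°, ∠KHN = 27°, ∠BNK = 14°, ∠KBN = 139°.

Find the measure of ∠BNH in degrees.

∠BNH = 112°

1. ∠BHN = 27°  [B on ray HK]
2. ∠HBN = 41°  [linear pair at B on HK]
3. ∠BNH = 112°  [△NHB]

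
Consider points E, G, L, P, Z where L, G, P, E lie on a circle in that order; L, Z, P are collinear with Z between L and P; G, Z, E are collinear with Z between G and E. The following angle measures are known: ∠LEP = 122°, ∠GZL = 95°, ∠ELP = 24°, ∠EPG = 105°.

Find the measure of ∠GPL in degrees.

1. ∠GZP = 85°  [linear pair at Z on LP]
2. ∠EGP = 24°  [same arc PE]
3. ∠GPL = 71°  [△GZP]

∠GPL = 71°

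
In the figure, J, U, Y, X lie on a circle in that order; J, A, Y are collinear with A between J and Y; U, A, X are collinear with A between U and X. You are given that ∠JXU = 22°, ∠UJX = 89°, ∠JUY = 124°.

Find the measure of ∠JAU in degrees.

∠JAU = 77°

1. ∠JYU = 22°  [same arc JU]
2. ∠JUX = 69°  [△JUX]
3. ∠UJY = 34°  [△JUY]
4. ∠JAU = 77°  [△JAU]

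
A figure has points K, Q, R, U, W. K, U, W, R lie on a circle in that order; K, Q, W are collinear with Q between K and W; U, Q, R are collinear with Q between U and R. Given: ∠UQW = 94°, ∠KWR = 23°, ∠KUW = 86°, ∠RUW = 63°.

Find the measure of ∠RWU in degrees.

∠RWU = 46°

1. ∠KQR = 94°  [vertical angles at Q]
2. ∠KUR = 23°  [same arc KR]
3. ∠RKW = 63°  [same arc WR]
4. ∠KRU = 23°  [△KQR]
5. ∠RKU = 134°  [△KUR]
6. ∠RWU = 46°  [cyclic KUWR, opposite ∠K+∠W]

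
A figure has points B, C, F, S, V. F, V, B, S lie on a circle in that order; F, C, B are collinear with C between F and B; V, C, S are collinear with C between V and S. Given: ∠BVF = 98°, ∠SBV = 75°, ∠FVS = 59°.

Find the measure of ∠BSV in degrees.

1. ∠BSF = 82°  [cyclic FVBS, opposite ∠V+∠S]
2. ∠FBS = 59°  [same arc FS]
3. ∠BFS = 39°  [△FBS]
4. ∠BVS = 39°  [same arc BS]
5. ∠BSV = 66°  [△VBS]

∠BSV = 66°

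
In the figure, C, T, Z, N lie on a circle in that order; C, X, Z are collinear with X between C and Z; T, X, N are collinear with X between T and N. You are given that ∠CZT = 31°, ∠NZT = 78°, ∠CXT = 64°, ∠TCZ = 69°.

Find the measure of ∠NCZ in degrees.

∠NCZ = 33°

1. ∠CTZ = 80°  [△CTZ]
2. ∠NXZ = 64°  [vertical angles at X]
3. ∠TNZ = 69°  [same arc TZ]
4. ∠CNZ = 100°  [cyclic CTZN, opposite ∠T+∠N]
5. ∠CZN = 47°  [△ZXN]
6. ∠NCZ = 33°  [△CZN]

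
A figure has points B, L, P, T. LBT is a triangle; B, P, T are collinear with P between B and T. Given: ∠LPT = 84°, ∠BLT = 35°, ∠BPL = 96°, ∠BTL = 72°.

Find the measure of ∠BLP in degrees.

∠BLP = 11°

1. ∠LBT = 73°  [△LBT]
2. ∠LBP = 73°  [P on ray BT]
3. ∠BLP = 11°  [△LBP]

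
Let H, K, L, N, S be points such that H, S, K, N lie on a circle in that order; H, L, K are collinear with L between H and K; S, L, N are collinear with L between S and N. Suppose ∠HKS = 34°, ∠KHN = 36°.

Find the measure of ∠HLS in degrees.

1. ∠KSN = 36°  [same arc KN]
2. ∠KLS = 110°  [△SLK]
3. ∠HLS = 70°  [linear pair at L on HK]

∠HLS = 70°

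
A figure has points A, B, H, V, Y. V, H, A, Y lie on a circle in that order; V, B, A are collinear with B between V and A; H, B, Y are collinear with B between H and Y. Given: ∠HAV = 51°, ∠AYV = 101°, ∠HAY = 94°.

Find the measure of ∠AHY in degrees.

1. ∠AHV = 79°  [cyclic VHAY, opposite ∠H+∠Y]
2. ∠AVH = 50°  [△VHA]
3. ∠AYH = 50°  [same arc HA]
4. ∠AHY = 36°  [△HAY]

∠AHY = 36°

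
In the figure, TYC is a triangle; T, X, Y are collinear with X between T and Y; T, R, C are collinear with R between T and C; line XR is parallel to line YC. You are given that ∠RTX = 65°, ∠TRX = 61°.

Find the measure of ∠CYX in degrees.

∠CYX = 54°

1. ∠RXT = 54°  [△TXR]
2. ∠RXY = 126°  [linear pair at X on TY]
3. ∠CYX = 54°  [XR∥YC, co-interior at Y–X]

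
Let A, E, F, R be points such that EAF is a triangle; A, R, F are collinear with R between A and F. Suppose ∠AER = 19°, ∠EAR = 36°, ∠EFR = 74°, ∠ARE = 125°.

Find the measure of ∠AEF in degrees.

∠AEF = 70°

1. ∠EAF = 36°  [R on ray AF]
2. ∠AFE = 74°  [R on ray FA]
3. ∠AEF = 70°  [△EAF]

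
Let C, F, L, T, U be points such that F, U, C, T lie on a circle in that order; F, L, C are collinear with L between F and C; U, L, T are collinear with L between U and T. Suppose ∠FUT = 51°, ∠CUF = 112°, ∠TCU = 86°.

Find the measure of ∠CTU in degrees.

1. ∠FCT = 51°  [same arc FT]
2. ∠CTF = 68°  [cyclic FUCT, opposite ∠U+∠T]
3. ∠CFT = 61°  [△FCT]
4. ∠CUT = 61°  [same arc CT]
5. ∠CTU = 33°  [△UCT]

∠CTU = 33°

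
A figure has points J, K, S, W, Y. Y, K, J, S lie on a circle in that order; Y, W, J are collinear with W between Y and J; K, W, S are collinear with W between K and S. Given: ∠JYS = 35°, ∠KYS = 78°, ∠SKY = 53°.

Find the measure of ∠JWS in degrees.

1. ∠JKS = 35°  [same arc JS]
2. ∠KJS = 102°  [cyclic YKJS, opposite ∠Y+∠J]
3. ∠SJY = 53°  [same arc YS]
4. ∠JSK = 43°  [△KJS]
5. ∠JWS = 84°  [△JWS]

∠JWS = 84°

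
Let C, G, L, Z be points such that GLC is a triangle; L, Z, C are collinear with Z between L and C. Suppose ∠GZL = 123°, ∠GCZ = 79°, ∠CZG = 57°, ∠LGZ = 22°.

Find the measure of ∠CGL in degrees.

1. ∠GLZ = 35°  [△GLZ]
2. ∠GCL = 79°  [Z on ray CL]
3. ∠CLG = 35°  [Z on ray LC]
4. ∠CGL = 66°  [△GLC]

∠CGL = 66°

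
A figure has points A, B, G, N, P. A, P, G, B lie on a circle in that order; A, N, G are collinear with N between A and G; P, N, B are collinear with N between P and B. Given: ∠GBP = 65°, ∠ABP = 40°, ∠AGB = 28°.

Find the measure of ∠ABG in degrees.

1. ∠GAP = 65°  [same arc PG]
2. ∠AGP = 40°  [same arc AP]
3. ∠APG = 75°  [△APG]
4. ∠ABG = 105°  [cyclic APGB, opposite ∠P+∠B]

∠ABG = 105°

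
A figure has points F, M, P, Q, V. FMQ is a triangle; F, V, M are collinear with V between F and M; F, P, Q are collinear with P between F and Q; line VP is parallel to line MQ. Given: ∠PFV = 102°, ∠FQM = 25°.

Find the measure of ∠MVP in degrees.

1. ∠MFQ = 102°  [V on FM, P on FQ]
2. ∠FMQ = 53°  [△FMQ]
3. ∠FVP = 53°  [VP∥MQ, corresponding at V]
4. ∠MVP = 127°  [linear pair at V on FM]

∠MVP = 127°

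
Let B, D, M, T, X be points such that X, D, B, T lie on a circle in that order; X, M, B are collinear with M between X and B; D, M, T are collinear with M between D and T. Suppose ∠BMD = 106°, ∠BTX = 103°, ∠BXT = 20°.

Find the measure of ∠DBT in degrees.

1. ∠TMX = 106°  [vertical angles at M]
2. ∠TBX = 57°  [△XBT]
3. ∠BDT = 20°  [same arc BT]
4. ∠BMT = 74°  [linear pair at M on XB]
5. ∠BTD = 49°  [△BMT]
6. ∠DBT = 111°  [△DBT]

∠DBT = 111°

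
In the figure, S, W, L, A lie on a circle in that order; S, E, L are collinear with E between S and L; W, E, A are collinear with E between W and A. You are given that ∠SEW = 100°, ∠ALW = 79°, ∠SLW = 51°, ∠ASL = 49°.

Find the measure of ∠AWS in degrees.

1. ∠ASW = 101°  [cyclic SWLA, opposite ∠S+∠L]
2. ∠SAW = 51°  [same arc SW]
3. ∠AWS = 28°  [△SWA]

∠AWS = 28°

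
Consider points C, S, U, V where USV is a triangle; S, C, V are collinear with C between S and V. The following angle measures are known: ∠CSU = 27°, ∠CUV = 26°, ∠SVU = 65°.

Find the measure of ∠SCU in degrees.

1. ∠CVU = 65°  [C on ray VS]
2. ∠UCV = 89°  [△UCV]
3. ∠SCU = 91°  [linear pair at C on SV]

∠SCU = 91°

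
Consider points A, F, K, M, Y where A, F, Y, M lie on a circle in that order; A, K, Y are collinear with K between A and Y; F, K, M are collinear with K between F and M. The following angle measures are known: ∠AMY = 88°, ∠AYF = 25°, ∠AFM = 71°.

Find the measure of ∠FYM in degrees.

1. ∠AMF = 25°  [same arc AF]
2. ∠FAM = 84°  [△AFM]
3. ∠FYM = 96°  [cyclic AFYM, opposite ∠A+∠Y]

∠FYM = 96°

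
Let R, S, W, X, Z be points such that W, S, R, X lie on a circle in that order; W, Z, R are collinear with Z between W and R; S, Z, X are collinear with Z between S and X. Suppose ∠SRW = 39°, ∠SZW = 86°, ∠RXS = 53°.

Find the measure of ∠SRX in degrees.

∠SRX = 80°

1. ∠RZS = 94°  [linear pair at Z on WR]
2. ∠RSX = 47°  [△SZR]
3. ∠SRX = 80°  [△SRX]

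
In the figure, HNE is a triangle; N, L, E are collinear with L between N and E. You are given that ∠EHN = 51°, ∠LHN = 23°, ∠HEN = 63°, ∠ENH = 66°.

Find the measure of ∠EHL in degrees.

∠EHL = 28°

1. ∠HEL = 63°  [L on ray EN]
2. ∠HNL = 66°  [L on ray NE]
3. ∠HLN = 91°  [△HNL]
4. ∠ELH = 89°  [linear pair at L on NE]
5. ∠EHL = 28°  [△HLE]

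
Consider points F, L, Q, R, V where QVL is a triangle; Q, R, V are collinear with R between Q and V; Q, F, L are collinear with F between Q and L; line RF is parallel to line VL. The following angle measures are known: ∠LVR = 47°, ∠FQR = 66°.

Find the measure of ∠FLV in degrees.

∠FLV = 67°

1. ∠LVQ = 47°  [R on ray VQ]
2. ∠LQV = 66°  [R on QV, F on QL]
3. ∠QLV = 67°  [△QVL]
4. ∠FLV = 67°  [F on ray LQ]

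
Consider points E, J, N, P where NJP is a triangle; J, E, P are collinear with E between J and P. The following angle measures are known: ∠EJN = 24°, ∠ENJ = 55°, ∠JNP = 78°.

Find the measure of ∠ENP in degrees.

1. ∠JEN = 101°  [△NJE]
2. ∠NJP = 24°  [E on ray JP]
3. ∠JPN = 78°  [△NJP]
4. ∠NEP = 79°  [linear pair at E on JP]
5. ∠EPN = 78°  [E on ray PJ]
6. ∠ENP = 23°  [△NEP]

∠ENP = 23°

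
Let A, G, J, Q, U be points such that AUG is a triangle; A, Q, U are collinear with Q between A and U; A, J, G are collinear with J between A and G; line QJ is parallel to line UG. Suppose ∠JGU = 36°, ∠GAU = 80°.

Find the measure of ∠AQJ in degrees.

1. ∠AGU = 36°  [J on ray GA]
2. ∠AUG = 64°  [△AUG]
3. ∠AQJ = 64°  [QJ∥UG, corresponding at Q]

∠AQJ = 64°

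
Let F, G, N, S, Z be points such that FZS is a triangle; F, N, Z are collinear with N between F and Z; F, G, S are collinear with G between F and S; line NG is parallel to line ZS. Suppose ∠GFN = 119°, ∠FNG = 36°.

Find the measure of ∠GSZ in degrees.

∠GSZ = 25°

1. ∠FGN = 25°  [△FNG]
2. ∠NGS = 155°  [linear pair at G on FS]
3. ∠GSZ = 25°  [NG∥ZS, co-interior at S–G]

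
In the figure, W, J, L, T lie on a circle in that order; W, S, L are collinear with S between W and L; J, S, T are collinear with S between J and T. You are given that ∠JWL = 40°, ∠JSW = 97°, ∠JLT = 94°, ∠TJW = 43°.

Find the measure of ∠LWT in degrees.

1. ∠JTL = 40°  [same arc JL]
2. ∠LJT = 46°  [△JLT]
3. ∠LWT = 46°  [same arc LT]

∠LWT = 46°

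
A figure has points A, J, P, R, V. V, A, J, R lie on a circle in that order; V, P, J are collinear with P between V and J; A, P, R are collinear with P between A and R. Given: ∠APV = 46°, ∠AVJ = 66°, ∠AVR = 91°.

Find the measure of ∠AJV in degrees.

1. ∠RAV = 68°  [△VPA]
2. ∠ARV = 21°  [△VAR]
3. ∠AJV = 21°  [same arc VA]

∠AJV = 21°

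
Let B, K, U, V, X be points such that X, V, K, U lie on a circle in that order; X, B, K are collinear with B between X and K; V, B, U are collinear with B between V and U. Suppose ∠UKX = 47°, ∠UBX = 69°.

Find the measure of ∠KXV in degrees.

∠KXV = 22°

1. ∠UVX = 47°  [same arc XU]
2. ∠KBV = 69°  [vertical angles at B]
3. ∠VBX = 111°  [linear pair at B on XK]
4. ∠KXV = 22°  [△XBV]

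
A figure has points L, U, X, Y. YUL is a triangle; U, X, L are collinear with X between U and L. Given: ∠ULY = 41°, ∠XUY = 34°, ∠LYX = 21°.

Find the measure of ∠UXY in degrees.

1. ∠XLY = 41°  [X on ray LU]
2. ∠LXY = 118°  [△YXL]
3. ∠UXY = 62°  [linear pair at X on UL]

∠UXY = 62°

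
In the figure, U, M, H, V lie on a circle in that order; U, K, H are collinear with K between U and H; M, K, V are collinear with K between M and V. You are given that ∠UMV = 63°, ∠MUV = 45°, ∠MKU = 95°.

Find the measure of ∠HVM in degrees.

∠HVM = 22°

1. ∠UHV = 63°  [same arc UV]
2. ∠HKV = 95°  [vertical angles at K]
3. ∠HVM = 22°  [△HKV]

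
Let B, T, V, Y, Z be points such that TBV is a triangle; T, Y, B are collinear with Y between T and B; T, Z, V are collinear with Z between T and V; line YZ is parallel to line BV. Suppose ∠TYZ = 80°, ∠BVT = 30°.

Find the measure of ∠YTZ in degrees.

1. ∠TBV = 80°  [YZ∥BV, corresponding at Y]
2. ∠BTV = 70°  [△TBV]
3. ∠YTZ = 70°  [Y on TB, Z on TV]

∠YTZ = 70°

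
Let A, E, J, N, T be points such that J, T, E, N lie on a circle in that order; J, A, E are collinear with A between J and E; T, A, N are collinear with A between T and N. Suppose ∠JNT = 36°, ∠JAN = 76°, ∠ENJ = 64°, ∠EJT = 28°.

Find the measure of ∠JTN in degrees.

1. ∠EJN = 68°  [△JAN]
2. ∠JEN = 48°  [△JEN]
3. ∠JTN = 48°  [same arc JN]

∠JTN = 48°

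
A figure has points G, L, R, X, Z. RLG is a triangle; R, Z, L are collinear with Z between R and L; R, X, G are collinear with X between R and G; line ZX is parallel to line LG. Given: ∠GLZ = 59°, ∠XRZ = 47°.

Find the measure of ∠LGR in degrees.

∠LGR = 74°

1. ∠GLR = 59°  [Z on ray LR]
2. ∠GRL = 47°  [Z on RL, X on RG]
3. ∠LGR = 74°  [△RLG]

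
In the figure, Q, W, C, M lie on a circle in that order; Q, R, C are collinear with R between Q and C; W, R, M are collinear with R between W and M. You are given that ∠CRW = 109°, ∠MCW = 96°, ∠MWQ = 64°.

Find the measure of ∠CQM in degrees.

∠CQM = 39°

1. ∠MRQ = 109°  [vertical angles at R]
2. ∠MQW = 84°  [cyclic QWCM, opposite ∠Q+∠C]
3. ∠QMW = 32°  [△QWM]
4. ∠CQM = 39°  [△QRM]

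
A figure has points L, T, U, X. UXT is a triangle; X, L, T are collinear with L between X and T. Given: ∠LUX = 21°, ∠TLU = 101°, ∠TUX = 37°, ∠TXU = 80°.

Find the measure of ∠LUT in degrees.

1. ∠UTX = 63°  [△UXT]
2. ∠LTU = 63°  [L on ray TX]
3. ∠LUT = 16°  [△ULT]

∠LUT = 16°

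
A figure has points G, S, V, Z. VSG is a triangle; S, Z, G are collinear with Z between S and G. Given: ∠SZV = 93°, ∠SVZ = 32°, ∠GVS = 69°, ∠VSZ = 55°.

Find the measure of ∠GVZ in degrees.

∠GVZ = 37°

1. ∠GZV = 87°  [linear pair at Z on SG]
2. ∠GSV = 55°  [Z on ray SG]
3. ∠SGV = 56°  [△VSG]
4. ∠VGZ = 56°  [Z on ray GS]
5. ∠GVZ = 37°  [△VZG]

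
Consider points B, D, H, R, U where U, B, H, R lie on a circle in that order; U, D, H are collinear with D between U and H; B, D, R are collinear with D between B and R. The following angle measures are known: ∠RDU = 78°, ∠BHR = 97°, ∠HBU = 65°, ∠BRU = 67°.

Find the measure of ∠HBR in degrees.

1. ∠BDH = 78°  [vertical angles at D]
2. ∠BHU = 67°  [same arc UB]
3. ∠HBR = 35°  [△BDH]

∠HBR = 35°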